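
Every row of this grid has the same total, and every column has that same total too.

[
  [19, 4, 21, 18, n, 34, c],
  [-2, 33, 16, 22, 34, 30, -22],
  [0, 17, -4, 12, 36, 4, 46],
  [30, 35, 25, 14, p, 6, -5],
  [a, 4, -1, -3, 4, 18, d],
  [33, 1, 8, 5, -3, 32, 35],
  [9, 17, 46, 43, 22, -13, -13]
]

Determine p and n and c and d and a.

p = 6, n = 12, c = 3, d = 67, a = 22

Rows 2 and 3 both sum to 111, so that's the common total.
Column 1: 19 − 2 + 0 + 30 + 33 + 9 = 89, so its missing entry is 111 − 89 = 22.
Row 4: 30 + 35 + 25 + 14 + 6 − 5 = 105, so its missing entry is 111 − 105 = 6.
Column 5: 34 + 36 + 6 + 4 − 3 + 22 = 99, so its missing entry is 111 − 99 = 12.
Row 5: 22 + 4 − 1 − 3 + 4 + 18 = 44, so its missing entry is 111 − 44 = 67.
Row 1: 19 + 4 + 21 + 18 + 12 + 34 = 108, so its missing entry is 111 − 108 = 3.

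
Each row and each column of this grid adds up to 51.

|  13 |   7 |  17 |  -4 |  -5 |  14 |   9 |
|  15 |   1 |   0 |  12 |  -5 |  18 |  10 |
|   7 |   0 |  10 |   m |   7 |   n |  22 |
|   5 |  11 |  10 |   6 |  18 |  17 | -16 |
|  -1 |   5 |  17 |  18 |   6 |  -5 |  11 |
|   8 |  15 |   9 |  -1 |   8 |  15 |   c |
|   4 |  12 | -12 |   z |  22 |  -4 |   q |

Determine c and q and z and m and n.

c = -3, q = 18, z = 11, m = 9, n = -4

Row 6 has 8 + 15 + 9 − 1 + 8 + 15 = 54; the blank must be 51 − 54 = -3.
Column 7 has 9 + 10 + 22 − 16 + 11 − 3 = 33; the blank must be 51 − 33 = 18.
Row 7 has 4 + 12 − 12 + 22 − 4 + 18 = 40; the blank must be 51 − 40 = 11.
Column 4 has -4 + 12 + 6 + 18 − 1 + 11 = 42; the blank must be 51 − 42 = 9.
Row 3 has 7 + 0 + 10 + 9 + 7 + 22 = 55; the blank must be 51 − 55 = -4.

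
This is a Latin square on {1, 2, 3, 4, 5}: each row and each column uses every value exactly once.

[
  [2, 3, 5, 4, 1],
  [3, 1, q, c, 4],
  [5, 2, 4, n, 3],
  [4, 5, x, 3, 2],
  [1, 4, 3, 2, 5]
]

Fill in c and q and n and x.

Cell (3,4): row 3 already has {2, 3, 4, 5} → 1.
Cell (4,3): row 4 already has {2, 3, 4, 5} → 1.
At (row 2, col 3): column 3 already has {1, 3, 4, 5}, so the value is 2.
At (row 2, col 4): row 2 already has {1, 2, 3, 4}, so the value is 5.

c = 5, q = 2, n = 1, x = 1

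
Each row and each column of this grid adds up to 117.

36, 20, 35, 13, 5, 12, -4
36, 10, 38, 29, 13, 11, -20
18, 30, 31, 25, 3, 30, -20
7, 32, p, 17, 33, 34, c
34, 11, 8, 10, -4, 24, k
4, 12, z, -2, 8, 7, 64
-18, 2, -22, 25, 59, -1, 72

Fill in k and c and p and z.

k = 34, c = -9, p = 3, z = 24

The known cells in row 6 total 93, leaving 117 − 93 = 24 for the blank.
The known cells in column 3 total 114, leaving 117 − 114 = 3 for the blank.
The known cells in row 5 total 83, leaving 117 − 83 = 34 for the blank.
The known cells in row 4 total 126, leaving 117 − 126 = -9 for the blank.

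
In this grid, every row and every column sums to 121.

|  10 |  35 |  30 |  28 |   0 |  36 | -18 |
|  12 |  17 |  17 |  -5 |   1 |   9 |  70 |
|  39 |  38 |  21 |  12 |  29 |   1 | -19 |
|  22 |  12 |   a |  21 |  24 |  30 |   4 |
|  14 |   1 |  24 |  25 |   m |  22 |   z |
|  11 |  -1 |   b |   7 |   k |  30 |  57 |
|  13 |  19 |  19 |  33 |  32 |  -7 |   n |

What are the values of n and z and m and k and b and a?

Row 7: 13 + 19 + 19 + 33 + 32 − 7 = 109, so its missing entry is 121 − 109 = 12.
Column 7: -18 + 70 − 19 + 4 + 57 + 12 = 106, so its missing entry is 121 − 106 = 15.
Row 5: 14 + 1 + 24 + 25 + 22 + 15 = 101, so its missing entry is 121 − 101 = 20.
Column 5: 0 + 1 + 29 + 24 + 20 + 32 = 106, so its missing entry is 121 − 106 = 15.
Row 4: 22 + 12 + 21 + 24 + 30 + 4 = 113, so its missing entry is 121 − 113 = 8.
Row 6: 11 − 1 + 7 + 15 + 30 + 57 = 119, so its missing entry is 121 − 119 = 2.

n = 12, z = 15, m = 20, k = 15, b = 2, a = 8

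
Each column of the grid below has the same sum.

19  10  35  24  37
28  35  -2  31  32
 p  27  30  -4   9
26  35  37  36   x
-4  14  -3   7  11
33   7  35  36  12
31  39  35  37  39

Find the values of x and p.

x = 27, p = 34

The complete columns each total 167.
Column 5 is missing 167 − 140 = 27 (since 37 + 32 + 9 + 11 + 12 + 39 = 140).
Column 1 is missing 167 − 133 = 34 (since 19 + 28 + 26 − 4 + 33 + 31 = 133).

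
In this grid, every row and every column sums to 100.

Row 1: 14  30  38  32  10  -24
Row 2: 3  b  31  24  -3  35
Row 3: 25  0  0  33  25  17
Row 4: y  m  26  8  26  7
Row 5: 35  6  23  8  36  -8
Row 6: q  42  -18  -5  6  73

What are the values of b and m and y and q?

The known cells in row 2 total 90, leaving 100 − 90 = 10 for the blank.
The known cells in column 2 total 88, leaving 100 − 88 = 12 for the blank.
The known cells in row 6 total 98, leaving 100 − 98 = 2 for the blank.
The known cells in row 4 total 79, leaving 100 − 79 = 21 for the blank.

b = 10, m = 12, y = 21, q = 2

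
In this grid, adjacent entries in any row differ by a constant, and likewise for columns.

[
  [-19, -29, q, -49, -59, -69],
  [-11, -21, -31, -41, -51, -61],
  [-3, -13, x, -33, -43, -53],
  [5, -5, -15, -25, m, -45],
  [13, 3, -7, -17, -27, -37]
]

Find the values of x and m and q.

Along each row the entries change by -10 per step; down each column they change by 8.
Row 3: from -3 at column 1, stepping by -10 to column 3 gives -23.
Row 4: from 5 at column 1, stepping by -10 to column 5 gives -35.
Row 1: from -19 at column 1, stepping by -10 to column 3 gives -39.

x = -23, m = -35, q = -39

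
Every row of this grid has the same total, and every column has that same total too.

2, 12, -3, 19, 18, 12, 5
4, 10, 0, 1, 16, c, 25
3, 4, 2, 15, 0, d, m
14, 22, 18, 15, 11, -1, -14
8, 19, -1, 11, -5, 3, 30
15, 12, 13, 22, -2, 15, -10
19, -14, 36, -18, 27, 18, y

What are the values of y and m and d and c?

y = -3, m = 32, d = 9, c = 9

Rows 1 and 4 both sum to 65, so that's the common total.
Row 7: 19 − 14 + 36 − 18 + 27 + 18 = 68, so its missing entry is 65 − 68 = -3.
Column 7: 5 + 25 − 14 + 30 − 10 − 3 = 33, so its missing entry is 65 − 33 = 32.
Row 3: 3 + 4 + 2 + 15 + 0 + 32 = 56, so its missing entry is 65 − 56 = 9.
Row 2: 4 + 10 + 0 + 1 + 16 + 25 = 56, so its missing entry is 65 − 56 = 9.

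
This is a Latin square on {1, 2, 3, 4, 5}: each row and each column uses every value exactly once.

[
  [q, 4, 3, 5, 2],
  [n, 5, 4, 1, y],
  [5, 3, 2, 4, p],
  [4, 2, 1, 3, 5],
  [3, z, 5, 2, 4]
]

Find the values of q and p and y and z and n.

q = 1, p = 1, y = 3, z = 1, n = 2

For row 3, column 5: row 3 already has {2, 3, 4, 5}; that leaves 1.
Cell (1,1): row 1 already has {2, 3, 4, 5} → 1.
Cell (2,5): column 5 already has {1, 2, 4, 5} → 3.
At (row 2, col 1): row 2 already has {1, 3, 4, 5}, so the value is 2.
For row 5, column 2: row 5 already has {2, 3, 4, 5}; that leaves 1.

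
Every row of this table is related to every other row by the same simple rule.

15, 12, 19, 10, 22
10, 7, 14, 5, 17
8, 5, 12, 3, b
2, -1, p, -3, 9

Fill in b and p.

The difference between any two rows is the same in every column — this is an addition table with the headers hidden.
Row 3 minus row 1 is 5 − 12 = -7, so its entry in column 5 is 22 + (-7) = 15.
Row 4 minus row 1 is -1 − 12 = -13, so its entry in column 3 is 19 + (-13) = 6.

b = 15, p = 6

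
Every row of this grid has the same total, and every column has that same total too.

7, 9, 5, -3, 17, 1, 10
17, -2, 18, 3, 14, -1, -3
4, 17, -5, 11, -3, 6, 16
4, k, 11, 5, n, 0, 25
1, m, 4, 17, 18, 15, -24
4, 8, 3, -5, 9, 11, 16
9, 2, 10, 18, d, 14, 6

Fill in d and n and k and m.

Rows 1 and 2 both sum to 46, so that's the common total.
Row 5: 1 + 4 + 17 + 18 + 15 − 24 = 31, so its missing entry is 46 − 31 = 15.
Column 2: 9 − 2 + 17 + 15 + 8 + 2 = 49, so its missing entry is 46 − 49 = -3.
Row 7: 9 + 2 + 10 + 18 + 14 + 6 = 59, so its missing entry is 46 − 59 = -13.
Row 4: 4 − 3 + 11 + 5 + 0 + 25 = 42, so its missing entry is 46 − 42 = 4.

d = -13, n = 4, k = -3, m = 15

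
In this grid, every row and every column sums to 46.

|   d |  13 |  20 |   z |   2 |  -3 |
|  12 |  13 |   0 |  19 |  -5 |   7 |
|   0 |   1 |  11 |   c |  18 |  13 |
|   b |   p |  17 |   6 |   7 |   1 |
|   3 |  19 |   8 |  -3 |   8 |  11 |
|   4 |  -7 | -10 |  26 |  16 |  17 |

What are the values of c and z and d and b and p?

c = 3, z = -5, d = 19, b = 8, p = 7

Column 2: 13 + 13 + 1 + 19 − 7 = 39, so its missing entry is 46 − 39 = 7.
Row 4: 7 + 17 + 6 + 7 + 1 = 38, so its missing entry is 46 − 38 = 8.
Column 1: 12 + 0 + 8 + 3 + 4 = 27, so its missing entry is 46 − 27 = 19.
Row 1: 19 + 13 + 20 + 2 − 3 = 51, so its missing entry is 46 − 51 = -5.
Row 3: 0 + 1 + 11 + 18 + 13 = 43, so its missing entry is 46 − 43 = 3.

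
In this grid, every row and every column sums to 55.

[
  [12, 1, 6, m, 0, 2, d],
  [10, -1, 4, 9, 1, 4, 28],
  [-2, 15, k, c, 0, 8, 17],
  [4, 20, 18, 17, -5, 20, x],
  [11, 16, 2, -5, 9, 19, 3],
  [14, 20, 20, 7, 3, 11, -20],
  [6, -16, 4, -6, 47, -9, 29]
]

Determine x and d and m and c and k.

Row 4 has 4 + 20 + 18 + 17 − 5 + 20 = 74; the blank must be 55 − 74 = -19.
Column 7 has 28 + 17 − 19 + 3 − 20 + 29 = 38; the blank must be 55 − 38 = 17.
Row 1 has 12 + 1 + 6 + 0 + 2 + 17 = 38; the blank must be 55 − 38 = 17.
Column 4 has 17 + 9 + 17 − 5 + 7 − 6 = 39; the blank must be 55 − 39 = 16.
Row 3 has -2 + 15 + 16 + 0 + 8 + 17 = 54; the blank must be 55 − 54 = 1.

x = -19, d = 17, m = 17, c = 16, k = 1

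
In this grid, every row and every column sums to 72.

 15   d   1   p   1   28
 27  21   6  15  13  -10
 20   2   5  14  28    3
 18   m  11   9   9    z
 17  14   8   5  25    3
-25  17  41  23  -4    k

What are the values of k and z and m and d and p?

Row 6: -25 + 17 + 41 + 23 − 4 = 52, so its missing entry is 72 − 52 = 20.
Column 4: 15 + 14 + 9 + 5 + 23 = 66, so its missing entry is 72 − 66 = 6.
Row 1: 15 + 1 + 6 + 1 + 28 = 51, so its missing entry is 72 − 51 = 21.
Column 2: 21 + 21 + 2 + 14 + 17 = 75, so its missing entry is 72 − 75 = -3.
Row 4: 18 − 3 + 11 + 9 + 9 = 44, so its missing entry is 72 − 44 = 28.

k = 20, z = 28, m = -3, d = 21, p = 6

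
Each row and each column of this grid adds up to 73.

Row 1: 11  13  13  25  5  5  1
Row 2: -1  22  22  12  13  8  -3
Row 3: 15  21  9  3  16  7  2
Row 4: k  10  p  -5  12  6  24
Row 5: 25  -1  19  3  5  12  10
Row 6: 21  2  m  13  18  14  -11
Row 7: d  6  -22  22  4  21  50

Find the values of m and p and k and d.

Row 7: 6 − 22 + 22 + 4 + 21 + 50 = 81, so its missing entry is 73 − 81 = -8.
Column 1: 11 − 1 + 15 + 25 + 21 − 8 = 63, so its missing entry is 73 − 63 = 10.
Row 4: 10 + 10 − 5 + 12 + 6 + 24 = 57, so its missing entry is 73 − 57 = 16.
Row 6: 21 + 2 + 13 + 18 + 14 − 11 = 57, so its missing entry is 73 − 57 = 16.

m = 16, p = 16, k = 10, d = -8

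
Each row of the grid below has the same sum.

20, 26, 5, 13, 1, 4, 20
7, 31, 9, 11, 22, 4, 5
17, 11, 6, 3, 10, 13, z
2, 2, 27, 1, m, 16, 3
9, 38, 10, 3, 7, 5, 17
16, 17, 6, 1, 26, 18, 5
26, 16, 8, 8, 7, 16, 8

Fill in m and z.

Row 2 sums to 89 and so does row 7; that's the common total.
In row 4 the known cells total 51, leaving 89 − 51 = 38.
In row 3 the known cells total 60, leaving 89 − 60 = 29.

m = 38, z = 29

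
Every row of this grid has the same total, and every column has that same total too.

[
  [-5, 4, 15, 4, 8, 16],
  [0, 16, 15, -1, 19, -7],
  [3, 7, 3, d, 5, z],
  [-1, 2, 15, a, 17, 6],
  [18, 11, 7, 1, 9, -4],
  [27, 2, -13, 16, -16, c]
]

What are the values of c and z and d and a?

c = 26, z = 5, d = 19, a = 3

Rows 1 and 2 both sum to 42, so that's the common total.
Row 6 has 27 + 2 − 13 + 16 − 16 = 16; the blank must be 42 − 16 = 26.
Column 6 has 16 − 7 + 6 − 4 + 26 = 37; the blank must be 42 − 37 = 5.
Row 3 has 3 + 7 + 3 + 5 + 5 = 23; the blank must be 42 − 23 = 19.
Row 4 has -1 + 2 + 15 + 17 + 6 = 39; the blank must be 42 − 39 = 3.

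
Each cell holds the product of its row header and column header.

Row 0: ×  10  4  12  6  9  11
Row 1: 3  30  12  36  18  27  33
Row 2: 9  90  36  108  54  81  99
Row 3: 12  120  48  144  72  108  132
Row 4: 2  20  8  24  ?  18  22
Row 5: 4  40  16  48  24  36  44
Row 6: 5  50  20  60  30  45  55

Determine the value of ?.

2 × 6 = 12.

12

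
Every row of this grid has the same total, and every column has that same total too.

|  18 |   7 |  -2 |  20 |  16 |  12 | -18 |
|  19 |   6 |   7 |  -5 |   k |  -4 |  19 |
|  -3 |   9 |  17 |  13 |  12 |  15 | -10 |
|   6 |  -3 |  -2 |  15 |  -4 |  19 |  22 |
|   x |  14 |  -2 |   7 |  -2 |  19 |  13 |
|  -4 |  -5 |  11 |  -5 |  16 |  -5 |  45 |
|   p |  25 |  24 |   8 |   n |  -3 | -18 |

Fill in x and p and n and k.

x = 4, p = 13, n = 4, k = 11

Rows 1 and 3 both sum to 53, so that's the common total.
Row 5: 14 − 2 + 7 − 2 + 19 + 13 = 49, so its missing entry is 53 − 49 = 4.
Row 2: 19 + 6 + 7 − 5 − 4 + 19 = 42, so its missing entry is 53 − 42 = 11.
Column 5: 16 + 11 + 12 − 4 − 2 + 16 = 49, so its missing entry is 53 − 49 = 4.
Row 7: 25 + 24 + 8 + 4 − 3 − 18 = 40, so its missing entry is 53 − 40 = 13.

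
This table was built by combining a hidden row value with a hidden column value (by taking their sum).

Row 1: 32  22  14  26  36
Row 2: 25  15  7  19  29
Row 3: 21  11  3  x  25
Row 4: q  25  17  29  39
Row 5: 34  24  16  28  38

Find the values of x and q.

x = 15, q = 35

The difference between any two rows is the same in every column — this is an addition table with the headers hidden.
Row 3 minus row 1 is 3 − 14 = -11, so its entry in column 4 is 26 + (-11) = 15.
Row 4 minus row 1 is 17 − 14 = 3, so its entry in column 1 is 32 + 3 = 35.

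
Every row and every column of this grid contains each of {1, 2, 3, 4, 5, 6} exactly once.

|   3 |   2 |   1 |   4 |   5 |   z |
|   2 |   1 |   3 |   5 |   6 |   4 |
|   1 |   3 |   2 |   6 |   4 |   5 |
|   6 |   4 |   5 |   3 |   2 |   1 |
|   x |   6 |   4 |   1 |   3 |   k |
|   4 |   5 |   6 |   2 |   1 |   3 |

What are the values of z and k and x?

z = 6, k = 2, x = 5

Cell (5,1): column 1 already has {1, 2, 3, 4, 6} → 5.
Cell (5,6): row 5 already has {1, 3, 4, 5, 6} → 2.
For row 1, column 6: row 1 already has {1, 2, 3, 4, 5}; that leaves 6.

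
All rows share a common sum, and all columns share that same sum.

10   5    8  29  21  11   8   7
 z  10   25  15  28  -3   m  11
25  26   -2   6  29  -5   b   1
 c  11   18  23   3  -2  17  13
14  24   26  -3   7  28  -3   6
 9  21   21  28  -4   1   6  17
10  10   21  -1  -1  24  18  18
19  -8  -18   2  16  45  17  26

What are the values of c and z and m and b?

Rows 1 and 5 both sum to 99, so that's the common total.
The known cells in row 3 total 80, leaving 99 − 80 = 19 for the blank.
The known cells in column 7 total 82, leaving 99 − 82 = 17 for the blank.
The known cells in row 2 total 103, leaving 99 − 103 = -4 for the blank.
The known cells in row 4 total 83, leaving 99 − 83 = 16 for the blank.

c = 16, z = -4, m = 17, b = 19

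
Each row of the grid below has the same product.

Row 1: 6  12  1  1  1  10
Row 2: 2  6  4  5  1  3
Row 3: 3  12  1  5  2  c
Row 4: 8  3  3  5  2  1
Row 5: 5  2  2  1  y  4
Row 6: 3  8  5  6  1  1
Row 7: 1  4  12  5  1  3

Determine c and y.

c = 2, y = 9

Rows 4 and 7 each multiply to 720, so every row has product 720.
Row 3: 3×12×1×5×2 = 360, so the missing entry is 720 ÷ 360 = 2.
Row 5: 5×2×2×1×4 = 80, so the missing entry is 720 ÷ 80 = 9.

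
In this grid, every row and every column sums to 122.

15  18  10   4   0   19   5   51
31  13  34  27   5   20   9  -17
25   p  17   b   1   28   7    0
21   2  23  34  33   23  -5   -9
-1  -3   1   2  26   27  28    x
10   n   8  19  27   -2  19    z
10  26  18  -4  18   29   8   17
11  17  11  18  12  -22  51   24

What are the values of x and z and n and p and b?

x = 42, z = 14, n = 27, p = 22, b = 22

The known cells in column 4 total 100, leaving 122 − 100 = 22 for the blank.
The known cells in row 3 total 100, leaving 122 − 100 = 22 for the blank.
The known cells in column 2 total 95, leaving 122 − 95 = 27 for the blank.
The known cells in row 6 total 108, leaving 122 − 108 = 14 for the blank.
The known cells in row 5 total 80, leaving 122 − 80 = 42 for the blank.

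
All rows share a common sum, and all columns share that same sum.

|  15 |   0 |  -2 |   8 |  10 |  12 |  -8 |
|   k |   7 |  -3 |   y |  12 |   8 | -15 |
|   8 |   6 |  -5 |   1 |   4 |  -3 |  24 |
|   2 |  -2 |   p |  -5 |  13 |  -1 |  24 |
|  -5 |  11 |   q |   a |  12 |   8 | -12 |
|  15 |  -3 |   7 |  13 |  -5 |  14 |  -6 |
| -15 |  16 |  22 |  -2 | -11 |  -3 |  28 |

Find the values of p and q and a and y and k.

Rows 1 and 3 both sum to 35, so that's the common total.
The known cells in column 1 total 20, leaving 35 − 20 = 15 for the blank.
The known cells in row 4 total 31, leaving 35 − 31 = 4 for the blank.
The known cells in column 3 total 23, leaving 35 − 23 = 12 for the blank.
The known cells in row 5 total 26, leaving 35 − 26 = 9 for the blank.
The known cells in row 2 total 24, leaving 35 − 24 = 11 for the blank.

p = 4, q = 12, a = 9, y = 11, k = 15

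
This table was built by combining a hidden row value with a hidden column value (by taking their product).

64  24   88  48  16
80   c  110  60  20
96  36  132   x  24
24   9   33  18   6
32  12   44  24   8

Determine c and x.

c = 30, x = 72

Each row is a constant multiple of every other row — this is a multiplication table with the headers hidden.
Row 2 is 80/64 = 5/4 times row 1, so its entry in column 2 is 24 × 5/4 = 30.
Row 3 is 96/64 = 3/2 times row 1, so its entry in column 4 is 48 × 3/2 = 72.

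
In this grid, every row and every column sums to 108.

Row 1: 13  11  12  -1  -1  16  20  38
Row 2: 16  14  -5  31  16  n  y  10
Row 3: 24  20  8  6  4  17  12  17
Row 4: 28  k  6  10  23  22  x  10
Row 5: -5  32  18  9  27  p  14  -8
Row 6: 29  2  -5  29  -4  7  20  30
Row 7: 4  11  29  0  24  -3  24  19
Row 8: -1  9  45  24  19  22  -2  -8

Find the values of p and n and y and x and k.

The known cells in column 2 total 99, leaving 108 − 99 = 9 for the blank.
The known cells in row 5 total 87, leaving 108 − 87 = 21 for the blank.
The known cells in column 6 total 102, leaving 108 − 102 = 6 for the blank.
The known cells in row 4 total 108, leaving 108 − 108 = 0 for the blank.
The known cells in row 2 total 88, leaving 108 − 88 = 20 for the blank.

p = 21, n = 6, y = 20, x = 0, k = 9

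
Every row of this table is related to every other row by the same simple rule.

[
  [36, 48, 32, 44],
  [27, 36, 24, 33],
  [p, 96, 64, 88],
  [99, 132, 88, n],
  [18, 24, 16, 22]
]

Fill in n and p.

n = 121, p = 72

Each row is a constant multiple of every other row — this is a multiplication table with the headers hidden.
Row 4 is 88/32 = 11/4 times row 1, so its entry in column 4 is 44 × 11/4 = 121.
Row 3 is 64/32 = 2/1 times row 1, so its entry in column 1 is 36 × 2/1 = 72.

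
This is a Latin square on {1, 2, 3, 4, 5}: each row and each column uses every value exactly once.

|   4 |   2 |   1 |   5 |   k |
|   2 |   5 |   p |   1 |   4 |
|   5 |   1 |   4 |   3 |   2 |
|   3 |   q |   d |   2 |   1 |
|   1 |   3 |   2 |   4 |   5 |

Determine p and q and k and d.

For row 4, column 2: column 2 already has {1, 2, 3, 5}; that leaves 4.
Cell (4,3): row 4 already has {1, 2, 3, 4} → 5.
For row 2, column 3: row 2 already has {1, 2, 4, 5}; that leaves 3.
Cell (1,5): row 1 already has {1, 2, 4, 5} → 3.

p = 3, q = 4, k = 3, d = 5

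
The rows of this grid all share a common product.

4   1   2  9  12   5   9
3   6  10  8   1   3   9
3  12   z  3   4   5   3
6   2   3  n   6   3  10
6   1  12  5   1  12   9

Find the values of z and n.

Rows 2 and 5 each multiply to 38880, so every row has product 38880.
Row 3: 3×12×3×4×5×3 = 6480, so the missing entry is 38880 ÷ 6480 = 6.
Row 4: 6×2×3×6×3×10 = 6480, so the missing entry is 38880 ÷ 6480 = 6.

z = 6, n = 6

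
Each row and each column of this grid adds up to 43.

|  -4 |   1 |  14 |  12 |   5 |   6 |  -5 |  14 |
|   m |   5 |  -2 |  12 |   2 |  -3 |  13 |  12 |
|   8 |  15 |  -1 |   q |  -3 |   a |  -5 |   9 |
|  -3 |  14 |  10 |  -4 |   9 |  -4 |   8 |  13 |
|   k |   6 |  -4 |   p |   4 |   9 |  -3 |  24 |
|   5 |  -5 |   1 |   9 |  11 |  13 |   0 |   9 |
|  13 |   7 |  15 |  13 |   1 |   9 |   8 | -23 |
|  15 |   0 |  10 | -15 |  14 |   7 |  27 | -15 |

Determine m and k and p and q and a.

Row 2 has 5 − 2 + 12 + 2 − 3 + 13 + 12 = 39; the blank must be 43 − 39 = 4.
Column 1 has -4 + 4 + 8 − 3 + 5 + 13 + 15 = 38; the blank must be 43 − 38 = 5.
Row 5 has 5 + 6 − 4 + 4 + 9 − 3 + 24 = 41; the blank must be 43 − 41 = 2.
Column 4 has 12 + 12 − 4 + 2 + 9 + 13 − 15 = 29; the blank must be 43 − 29 = 14.
Row 3 has 8 + 15 − 1 + 14 − 3 − 5 + 9 = 37; the blank must be 43 − 37 = 6.

m = 4, k = 5, p = 2, q = 14, a = 6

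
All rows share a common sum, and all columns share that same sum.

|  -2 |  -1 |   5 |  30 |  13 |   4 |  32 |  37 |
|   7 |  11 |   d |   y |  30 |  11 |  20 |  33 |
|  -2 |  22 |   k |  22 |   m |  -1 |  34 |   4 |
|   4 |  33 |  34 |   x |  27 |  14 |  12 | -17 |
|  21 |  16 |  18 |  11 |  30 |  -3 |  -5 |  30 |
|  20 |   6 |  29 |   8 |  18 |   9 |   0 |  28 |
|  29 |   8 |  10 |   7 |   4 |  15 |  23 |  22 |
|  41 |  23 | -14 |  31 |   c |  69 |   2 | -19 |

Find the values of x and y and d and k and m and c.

x = 11, y = -2, d = 8, k = 28, m = 11, c = -15

Rows 1 and 5 both sum to 118, so that's the common total.
Row 8 has 41 + 23 − 14 + 31 + 69 + 2 − 19 = 133; the blank must be 118 − 133 = -15.
Column 5 has 13 + 30 + 27 + 30 + 18 + 4 − 15 = 107; the blank must be 118 − 107 = 11.
Row 4 has 4 + 33 + 34 + 27 + 14 + 12 − 17 = 107; the blank must be 118 − 107 = 11.
Row 3 has -2 + 22 + 22 + 11 − 1 + 34 + 4 = 90; the blank must be 118 − 90 = 28.
Column 3 has 5 + 28 + 34 + 18 + 29 + 10 − 14 = 110; the blank must be 118 − 110 = 8.
Row 2 has 7 + 11 + 8 + 30 + 11 + 20 + 33 = 120; the blank must be 118 − 120 = -2.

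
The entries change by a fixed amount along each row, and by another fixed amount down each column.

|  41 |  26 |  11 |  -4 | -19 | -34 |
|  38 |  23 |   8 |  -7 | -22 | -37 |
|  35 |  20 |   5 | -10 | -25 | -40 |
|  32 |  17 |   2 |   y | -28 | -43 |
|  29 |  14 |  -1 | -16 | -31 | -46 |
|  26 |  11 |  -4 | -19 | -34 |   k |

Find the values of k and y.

k = -49, y = -13

Along each row the entries change by -15 per step; down each column they change by -3.
Row 6: from 26 at column 1, stepping by -15 to column 6 gives -49.
Row 4: from 32 at column 1, stepping by -15 to column 4 gives -13.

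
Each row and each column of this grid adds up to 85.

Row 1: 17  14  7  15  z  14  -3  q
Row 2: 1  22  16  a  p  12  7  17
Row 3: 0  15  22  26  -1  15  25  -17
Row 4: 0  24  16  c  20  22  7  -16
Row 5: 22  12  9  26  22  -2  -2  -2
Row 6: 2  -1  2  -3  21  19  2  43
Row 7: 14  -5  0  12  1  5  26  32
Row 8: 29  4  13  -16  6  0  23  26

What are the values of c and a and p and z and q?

c = 12, a = 13, p = -3, z = 19, q = 2

The known cells in column 8 total 83, leaving 85 − 83 = 2 for the blank.
The known cells in row 1 total 66, leaving 85 − 66 = 19 for the blank.
The known cells in column 5 total 88, leaving 85 − 88 = -3 for the blank.
The known cells in row 4 total 73, leaving 85 − 73 = 12 for the blank.
The known cells in row 2 total 72, leaving 85 − 72 = 13 for the blank.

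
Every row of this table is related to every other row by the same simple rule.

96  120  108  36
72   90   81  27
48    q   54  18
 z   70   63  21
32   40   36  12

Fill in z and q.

z = 56, q = 60

Each row is a constant multiple of every other row — this is a multiplication table with the headers hidden.
Row 4 is 63/108 = 7/12 times row 1, so its entry in column 1 is 96 × 7/12 = 56.
Row 3 is 54/108 = 1/2 times row 1, so its entry in column 2 is 120 × 1/2 = 60.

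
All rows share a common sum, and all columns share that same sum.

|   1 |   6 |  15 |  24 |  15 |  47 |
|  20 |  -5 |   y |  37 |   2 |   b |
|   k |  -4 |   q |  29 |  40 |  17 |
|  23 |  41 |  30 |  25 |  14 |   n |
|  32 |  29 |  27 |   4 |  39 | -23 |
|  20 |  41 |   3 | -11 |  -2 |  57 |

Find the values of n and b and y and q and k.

Rows 1 and 5 both sum to 108, so that's the common total.
Column 1: 1 + 20 + 23 + 32 + 20 = 96, so its missing entry is 108 − 96 = 12.
Row 3: 12 − 4 + 29 + 40 + 17 = 94, so its missing entry is 108 − 94 = 14.
Column 3: 15 + 14 + 30 + 27 + 3 = 89, so its missing entry is 108 − 89 = 19.
Row 2: 20 − 5 + 19 + 37 + 2 = 73, so its missing entry is 108 − 73 = 35.
Row 4: 23 + 41 + 30 + 25 + 14 = 133, so its missing entry is 108 − 133 = -25.

n = -25, b = 35, y = 19, q = 14, k = 12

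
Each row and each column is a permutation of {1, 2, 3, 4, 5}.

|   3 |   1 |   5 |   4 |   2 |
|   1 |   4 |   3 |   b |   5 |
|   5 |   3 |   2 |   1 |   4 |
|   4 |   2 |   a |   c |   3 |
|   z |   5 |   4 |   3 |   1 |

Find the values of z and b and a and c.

Cell (4,3): column 3 already has {2, 3, 4, 5} → 1.
Cell (5,1): row 5 already has {1, 3, 4, 5} → 2.
For row 2, column 4: row 2 already has {1, 3, 4, 5}; that leaves 2.
Cell (4,4): row 4 already has {1, 2, 3, 4} → 5.

z = 2, b = 2, a = 1, c = 5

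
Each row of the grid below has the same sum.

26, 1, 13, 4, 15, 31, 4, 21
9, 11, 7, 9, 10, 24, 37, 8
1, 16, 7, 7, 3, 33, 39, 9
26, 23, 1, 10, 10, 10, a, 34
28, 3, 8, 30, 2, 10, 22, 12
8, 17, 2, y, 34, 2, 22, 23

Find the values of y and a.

y = 7, a = 1

Row 1 sums to 115 and so does row 2; that's the common total.
In row 6 the known cells total 108, leaving 115 − 108 = 7.
In row 4 the known cells total 114, leaving 115 − 114 = 1.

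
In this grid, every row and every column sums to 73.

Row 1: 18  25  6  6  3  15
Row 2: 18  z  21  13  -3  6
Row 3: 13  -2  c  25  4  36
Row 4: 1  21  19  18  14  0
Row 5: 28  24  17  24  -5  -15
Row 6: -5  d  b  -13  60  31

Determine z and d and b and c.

Row 2: 18 + 21 + 13 − 3 + 6 = 55, so its missing entry is 73 − 55 = 18.
Row 3: 13 − 2 + 25 + 4 + 36 = 76, so its missing entry is 73 − 76 = -3.
Column 2: 25 + 18 − 2 + 21 + 24 = 86, so its missing entry is 73 − 86 = -13.
Row 6: -5 − 13 − 13 + 60 + 31 = 60, so its missing entry is 73 − 60 = 13.

z = 18, d = -13, b = 13, c = -3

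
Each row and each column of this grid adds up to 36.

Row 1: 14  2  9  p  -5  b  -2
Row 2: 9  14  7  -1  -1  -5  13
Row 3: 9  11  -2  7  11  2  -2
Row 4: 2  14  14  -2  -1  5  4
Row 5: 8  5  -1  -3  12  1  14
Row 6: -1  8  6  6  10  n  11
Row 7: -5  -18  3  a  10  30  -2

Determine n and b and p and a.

Row 7: -5 − 18 + 3 + 10 + 30 − 2 = 18, so its missing entry is 36 − 18 = 18.
Row 6: -1 + 8 + 6 + 6 + 10 + 11 = 40, so its missing entry is 36 − 40 = -4.
Column 6: -5 + 2 + 5 + 1 − 4 + 30 = 29, so its missing entry is 36 − 29 = 7.
Row 1: 14 + 2 + 9 − 5 + 7 − 2 = 25, so its missing entry is 36 − 25 = 11.

n = -4, b = 7, p = 11, a = 18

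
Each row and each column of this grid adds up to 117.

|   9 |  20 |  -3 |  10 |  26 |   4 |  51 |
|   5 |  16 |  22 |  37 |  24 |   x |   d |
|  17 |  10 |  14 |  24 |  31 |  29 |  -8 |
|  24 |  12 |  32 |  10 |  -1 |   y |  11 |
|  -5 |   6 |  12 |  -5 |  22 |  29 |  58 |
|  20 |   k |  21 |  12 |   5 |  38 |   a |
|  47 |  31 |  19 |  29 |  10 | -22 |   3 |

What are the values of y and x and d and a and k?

y = 29, x = 10, d = 3, a = -1, k = 22

Column 2 has 20 + 16 + 10 + 12 + 6 + 31 = 95; the blank must be 117 − 95 = 22.
Row 6 has 20 + 22 + 21 + 12 + 5 + 38 = 118; the blank must be 117 − 118 = -1.
Column 7 has 51 − 8 + 11 + 58 − 1 + 3 = 114; the blank must be 117 − 114 = 3.
Row 2 has 5 + 16 + 22 + 37 + 24 + 3 = 107; the blank must be 117 − 107 = 10.
Row 4 has 24 + 12 + 32 + 10 − 1 + 11 = 88; the blank must be 117 − 88 = 29.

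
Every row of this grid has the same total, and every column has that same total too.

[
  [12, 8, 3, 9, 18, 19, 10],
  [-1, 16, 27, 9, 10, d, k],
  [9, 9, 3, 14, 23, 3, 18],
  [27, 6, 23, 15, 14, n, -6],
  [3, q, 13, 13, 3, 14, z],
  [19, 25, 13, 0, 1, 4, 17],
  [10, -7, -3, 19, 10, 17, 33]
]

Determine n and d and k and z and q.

Rows 1 and 3 both sum to 79, so that's the common total.
The known cells in column 2 total 57, leaving 79 − 57 = 22 for the blank.
The known cells in row 5 total 68, leaving 79 − 68 = 11 for the blank.
The known cells in column 7 total 83, leaving 79 − 83 = -4 for the blank.
The known cells in row 2 total 57, leaving 79 − 57 = 22 for the blank.
The known cells in row 4 total 79, leaving 79 − 79 = 0 for the blank.

n = 0, d = 22, k = -4, z = 11, q = 22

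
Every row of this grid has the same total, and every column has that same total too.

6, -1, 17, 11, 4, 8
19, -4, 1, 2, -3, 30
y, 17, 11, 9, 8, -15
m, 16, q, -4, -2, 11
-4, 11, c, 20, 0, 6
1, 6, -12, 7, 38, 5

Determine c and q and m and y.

Rows 1 and 2 both sum to 45, so that's the common total.
Row 3: 17 + 11 + 9 + 8 − 15 = 30, so its missing entry is 45 − 30 = 15.
Row 5: -4 + 11 + 20 + 0 + 6 = 33, so its missing entry is 45 − 33 = 12.
Column 3: 17 + 1 + 11 + 12 − 12 = 29, so its missing entry is 45 − 29 = 16.
Row 4: 16 + 16 − 4 − 2 + 11 = 37, so its missing entry is 45 − 37 = 8.

c = 12, q = 16, m = 8, y = 15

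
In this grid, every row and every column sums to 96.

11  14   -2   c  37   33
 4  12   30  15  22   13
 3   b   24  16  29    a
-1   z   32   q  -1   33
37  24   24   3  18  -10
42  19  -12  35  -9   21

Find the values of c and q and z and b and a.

c = 3, q = 24, z = 9, b = 18, a = 6

Row 1 has 11 + 14 − 2 + 37 + 33 = 93; the blank must be 96 − 93 = 3.
Column 4 has 3 + 15 + 16 + 3 + 35 = 72; the blank must be 96 − 72 = 24.
Row 4 has -1 + 32 + 24 − 1 + 33 = 87; the blank must be 96 − 87 = 9.
Column 2 has 14 + 12 + 9 + 24 + 19 = 78; the blank must be 96 − 78 = 18.
Row 3 has 3 + 18 + 24 + 16 + 29 = 90; the blank must be 96 − 90 = 6.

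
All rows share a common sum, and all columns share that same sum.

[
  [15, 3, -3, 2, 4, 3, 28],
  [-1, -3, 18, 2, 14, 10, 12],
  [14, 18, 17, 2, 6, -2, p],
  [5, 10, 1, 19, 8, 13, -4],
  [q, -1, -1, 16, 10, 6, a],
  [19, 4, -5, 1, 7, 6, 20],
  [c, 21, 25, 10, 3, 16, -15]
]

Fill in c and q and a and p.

Rows 1 and 2 both sum to 52, so that's the common total.
The known cells in row 3 total 55, leaving 52 − 55 = -3 for the blank.
The known cells in column 7 total 38, leaving 52 − 38 = 14 for the blank.
The known cells in row 5 total 44, leaving 52 − 44 = 8 for the blank.
The known cells in row 7 total 60, leaving 52 − 60 = -8 for the blank.

c = -8, q = 8, a = 14, p = -3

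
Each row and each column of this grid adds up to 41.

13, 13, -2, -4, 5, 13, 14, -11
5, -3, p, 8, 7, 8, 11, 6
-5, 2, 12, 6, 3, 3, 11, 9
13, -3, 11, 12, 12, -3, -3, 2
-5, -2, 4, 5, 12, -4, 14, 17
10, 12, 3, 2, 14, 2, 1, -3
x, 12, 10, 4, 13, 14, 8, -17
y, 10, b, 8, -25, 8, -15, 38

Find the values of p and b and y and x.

The known cells in row 2 total 42, leaving 41 − 42 = -1 for the blank.
The known cells in column 3 total 37, leaving 41 − 37 = 4 for the blank.
The known cells in row 8 total 28, leaving 41 − 28 = 13 for the blank.
The known cells in row 7 total 44, leaving 41 − 44 = -3 for the blank.

p = -1, b = 4, y = 13, x = -3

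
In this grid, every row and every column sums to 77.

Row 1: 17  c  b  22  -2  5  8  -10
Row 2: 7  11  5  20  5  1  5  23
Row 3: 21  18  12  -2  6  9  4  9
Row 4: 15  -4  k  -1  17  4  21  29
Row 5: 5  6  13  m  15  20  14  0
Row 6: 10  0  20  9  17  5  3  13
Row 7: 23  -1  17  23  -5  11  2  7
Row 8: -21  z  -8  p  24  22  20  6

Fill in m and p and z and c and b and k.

m = 4, p = 2, z = 32, c = 15, b = 22, k = -4

Row 5: 5 + 6 + 13 + 15 + 20 + 14 + 0 = 73, so its missing entry is 77 − 73 = 4.
Column 4: 22 + 20 − 2 − 1 + 4 + 9 + 23 = 75, so its missing entry is 77 − 75 = 2.
Row 8: -21 − 8 + 2 + 24 + 22 + 20 + 6 = 45, so its missing entry is 77 − 45 = 32.
Column 2: 11 + 18 − 4 + 6 + 0 − 1 + 32 = 62, so its missing entry is 77 − 62 = 15.
Row 1: 17 + 15 + 22 − 2 + 5 + 8 − 10 = 55, so its missing entry is 77 − 55 = 22.
Row 4: 15 − 4 − 1 + 17 + 4 + 21 + 29 = 81, so its missing entry is 77 − 81 = -4.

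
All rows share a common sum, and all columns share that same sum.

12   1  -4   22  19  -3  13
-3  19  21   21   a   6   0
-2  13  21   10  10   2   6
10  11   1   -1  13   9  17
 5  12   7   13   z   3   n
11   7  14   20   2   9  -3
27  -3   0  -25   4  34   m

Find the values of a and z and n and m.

a = -4, z = 16, n = 4, m = 23

Rows 1 and 3 both sum to 60, so that's the common total.
Row 7 has 27 − 3 + 0 − 25 + 4 + 34 = 37; the blank must be 60 − 37 = 23.
Column 7 has 13 + 0 + 6 + 17 − 3 + 23 = 56; the blank must be 60 − 56 = 4.
Row 5 has 5 + 12 + 7 + 13 + 3 + 4 = 44; the blank must be 60 − 44 = 16.
Row 2 has -3 + 19 + 21 + 21 + 6 + 0 = 64; the blank must be 60 − 64 = -4.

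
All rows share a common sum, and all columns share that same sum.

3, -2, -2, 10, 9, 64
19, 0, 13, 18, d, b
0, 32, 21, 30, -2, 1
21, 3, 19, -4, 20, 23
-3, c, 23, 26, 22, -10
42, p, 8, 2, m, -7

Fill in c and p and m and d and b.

Rows 1 and 3 both sum to 82, so that's the common total.
Column 6: 64 + 1 + 23 − 10 − 7 = 71, so its missing entry is 82 − 71 = 11.
Row 2: 19 + 0 + 13 + 18 + 11 = 61, so its missing entry is 82 − 61 = 21.
Column 5: 9 + 21 − 2 + 20 + 22 = 70, so its missing entry is 82 − 70 = 12.
Row 6: 42 + 8 + 2 + 12 − 7 = 57, so its missing entry is 82 − 57 = 25.
Row 5: -3 + 23 + 26 + 22 − 10 = 58, so its missing entry is 82 − 58 = 24.

c = 24, p = 25, m = 12, d = 21, b = 11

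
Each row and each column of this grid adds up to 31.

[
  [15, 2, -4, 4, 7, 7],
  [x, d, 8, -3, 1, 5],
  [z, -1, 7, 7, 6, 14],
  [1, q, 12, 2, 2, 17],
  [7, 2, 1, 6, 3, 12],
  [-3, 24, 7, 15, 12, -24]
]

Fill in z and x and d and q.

z = -2, x = 13, d = 7, q = -3

Row 3: -1 + 7 + 7 + 6 + 14 = 33, so its missing entry is 31 − 33 = -2.
Column 1: 15 − 2 + 1 + 7 − 3 = 18, so its missing entry is 31 − 18 = 13.
Row 2: 13 + 8 − 3 + 1 + 5 = 24, so its missing entry is 31 − 24 = 7.
Row 4: 1 + 12 + 2 + 2 + 17 = 34, so its missing entry is 31 − 34 = -3.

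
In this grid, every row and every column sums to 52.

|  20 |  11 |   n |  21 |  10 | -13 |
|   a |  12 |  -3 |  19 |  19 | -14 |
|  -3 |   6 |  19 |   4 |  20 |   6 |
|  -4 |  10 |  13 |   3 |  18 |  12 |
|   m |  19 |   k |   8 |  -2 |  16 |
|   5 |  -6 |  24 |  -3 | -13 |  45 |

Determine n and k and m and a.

n = 3, k = -4, m = 15, a = 19

The known cells in row 2 total 33, leaving 52 − 33 = 19 for the blank.
The known cells in row 1 total 49, leaving 52 − 49 = 3 for the blank.
The known cells in column 1 total 37, leaving 52 − 37 = 15 for the blank.
The known cells in row 5 total 56, leaving 52 − 56 = -4 for the blank.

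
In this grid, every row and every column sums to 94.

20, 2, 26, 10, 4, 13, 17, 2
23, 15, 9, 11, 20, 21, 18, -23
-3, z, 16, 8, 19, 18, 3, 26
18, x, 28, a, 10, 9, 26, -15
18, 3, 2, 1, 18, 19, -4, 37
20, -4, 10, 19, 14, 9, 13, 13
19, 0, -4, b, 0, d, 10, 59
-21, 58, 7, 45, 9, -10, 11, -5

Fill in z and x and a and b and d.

z = 7, x = 13, a = 5, b = -5, d = 15

Row 3 has -3 + 16 + 8 + 19 + 18 + 3 + 26 = 87; the blank must be 94 − 87 = 7.
Column 6 has 13 + 21 + 18 + 9 + 19 + 9 − 10 = 79; the blank must be 94 − 79 = 15.
Column 2 has 2 + 15 + 7 + 3 − 4 + 0 + 58 = 81; the blank must be 94 − 81 = 13.
Row 4 has 18 + 13 + 28 + 10 + 9 + 26 − 15 = 89; the blank must be 94 − 89 = 5.
Row 7 has 19 + 0 − 4 + 0 + 15 + 10 + 59 = 99; the blank must be 94 − 99 = -5.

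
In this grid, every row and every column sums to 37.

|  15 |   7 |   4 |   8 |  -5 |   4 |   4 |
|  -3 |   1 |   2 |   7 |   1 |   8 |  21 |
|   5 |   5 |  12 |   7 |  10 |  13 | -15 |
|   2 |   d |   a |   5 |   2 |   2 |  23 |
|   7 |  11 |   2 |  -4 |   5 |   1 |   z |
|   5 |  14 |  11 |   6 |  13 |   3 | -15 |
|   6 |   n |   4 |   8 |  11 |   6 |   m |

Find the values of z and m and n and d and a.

z = 15, m = 4, n = -2, d = 1, a = 2

The known cells in row 5 total 22, leaving 37 − 22 = 15 for the blank.
The known cells in column 7 total 33, leaving 37 − 33 = 4 for the blank.
The known cells in row 7 total 39, leaving 37 − 39 = -2 for the blank.
The known cells in column 2 total 36, leaving 37 − 36 = 1 for the blank.
The known cells in row 4 total 35, leaving 37 − 35 = 2 for the blank.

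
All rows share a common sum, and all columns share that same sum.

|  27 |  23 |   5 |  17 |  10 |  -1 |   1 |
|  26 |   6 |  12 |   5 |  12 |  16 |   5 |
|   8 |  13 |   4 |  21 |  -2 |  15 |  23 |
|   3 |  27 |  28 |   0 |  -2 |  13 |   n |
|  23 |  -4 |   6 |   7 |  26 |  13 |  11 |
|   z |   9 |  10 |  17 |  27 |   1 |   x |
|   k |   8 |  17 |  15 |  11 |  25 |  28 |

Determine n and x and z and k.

n = 13, x = 1, z = 17, k = -22

Rows 1 and 2 both sum to 82, so that's the common total.
The known cells in row 7 total 104, leaving 82 − 104 = -22 for the blank.
The known cells in column 1 total 65, leaving 82 − 65 = 17 for the blank.
The known cells in row 6 total 81, leaving 82 − 81 = 1 for the blank.
The known cells in row 4 total 69, leaving 82 − 69 = 13 for the blank.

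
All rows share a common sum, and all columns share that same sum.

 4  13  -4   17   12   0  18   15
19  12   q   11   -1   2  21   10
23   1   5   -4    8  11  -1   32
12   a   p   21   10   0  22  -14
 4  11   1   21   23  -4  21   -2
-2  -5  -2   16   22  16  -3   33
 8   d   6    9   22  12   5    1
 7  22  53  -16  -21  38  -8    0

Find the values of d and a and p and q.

d = 12, a = 9, p = 15, q = 1

Rows 1 and 3 both sum to 75, so that's the common total.
Row 7 has 8 + 6 + 9 + 22 + 12 + 5 + 1 = 63; the blank must be 75 − 63 = 12.
Column 2 has 13 + 12 + 1 + 11 − 5 + 12 + 22 = 66; the blank must be 75 − 66 = 9.
Row 4 has 12 + 9 + 21 + 10 + 0 + 22 − 14 = 60; the blank must be 75 − 60 = 15.
Row 2 has 19 + 12 + 11 − 1 + 2 + 21 + 10 = 74; the blank must be 75 − 74 = 1.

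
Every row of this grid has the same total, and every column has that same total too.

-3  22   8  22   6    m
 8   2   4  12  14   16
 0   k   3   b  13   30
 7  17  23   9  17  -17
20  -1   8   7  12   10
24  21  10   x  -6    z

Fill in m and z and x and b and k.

m = 1, z = 16, x = -9, b = 15, k = -5

Rows 2 and 4 both sum to 56, so that's the common total.
Column 2 has 22 + 2 + 17 − 1 + 21 = 61; the blank must be 56 − 61 = -5.
Row 3 has 0 − 5 + 3 + 13 + 30 = 41; the blank must be 56 − 41 = 15.
Row 1 has -3 + 22 + 8 + 22 + 6 = 55; the blank must be 56 − 55 = 1.
Column 6 has 1 + 16 + 30 − 17 + 10 = 40; the blank must be 56 − 40 = 16.
Row 6 has 24 + 21 + 10 − 6 + 16 = 65; the blank must be 56 − 65 = -9.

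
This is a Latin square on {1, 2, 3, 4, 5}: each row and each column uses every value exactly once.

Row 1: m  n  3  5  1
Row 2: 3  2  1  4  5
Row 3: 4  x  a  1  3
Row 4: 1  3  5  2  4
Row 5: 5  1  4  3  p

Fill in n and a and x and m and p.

n = 4, a = 2, x = 5, m = 2, p = 2

For row 5, column 5: row 5 already has {1, 3, 4, 5}; that leaves 2.
Cell (1,1): column 1 already has {1, 3, 4, 5} → 2.
At (row 1, col 2): row 1 already has {1, 2, 3, 5}, so the value is 4.
Cell (3,2): column 2 already has {1, 2, 3, 4} → 5.
Cell (3,3): row 3 already has {1, 3, 4, 5} → 2.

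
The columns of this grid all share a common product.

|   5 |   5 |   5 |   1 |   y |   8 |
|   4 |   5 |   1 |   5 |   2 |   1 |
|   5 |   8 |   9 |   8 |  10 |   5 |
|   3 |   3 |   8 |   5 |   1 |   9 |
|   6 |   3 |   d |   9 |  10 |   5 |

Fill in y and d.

Columns 2 and 6 each multiply to 1800, so every column has product 1800.
Column 5: 2×10×1×10 = 200, so the missing entry is 1800 ÷ 200 = 9.
Column 3: 5×1×9×8 = 360, so the missing entry is 1800 ÷ 360 = 5.

y = 9, d = 5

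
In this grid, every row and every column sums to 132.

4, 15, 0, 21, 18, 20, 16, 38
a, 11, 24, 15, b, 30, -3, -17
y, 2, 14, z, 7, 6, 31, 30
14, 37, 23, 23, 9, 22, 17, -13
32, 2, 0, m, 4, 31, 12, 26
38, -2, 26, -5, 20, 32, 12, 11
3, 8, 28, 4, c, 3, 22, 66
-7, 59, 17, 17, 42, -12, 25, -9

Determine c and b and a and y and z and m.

c = -2, b = 34, a = 38, y = 10, z = 32, m = 25

Row 5 has 32 + 2 + 0 + 4 + 31 + 12 + 26 = 107; the blank must be 132 − 107 = 25.
Row 7 has 3 + 8 + 28 + 4 + 3 + 22 + 66 = 134; the blank must be 132 − 134 = -2.
Column 5 has 18 + 7 + 9 + 4 + 20 − 2 + 42 = 98; the blank must be 132 − 98 = 34.
Column 4 has 21 + 15 + 23 + 25 − 5 + 4 + 17 = 100; the blank must be 132 − 100 = 32.
Row 3 has 2 + 14 + 32 + 7 + 6 + 31 + 30 = 122; the blank must be 132 − 122 = 10.
Row 2 has 11 + 24 + 15 + 34 + 30 − 3 − 17 = 94; the blank must be 132 − 94 = 38.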